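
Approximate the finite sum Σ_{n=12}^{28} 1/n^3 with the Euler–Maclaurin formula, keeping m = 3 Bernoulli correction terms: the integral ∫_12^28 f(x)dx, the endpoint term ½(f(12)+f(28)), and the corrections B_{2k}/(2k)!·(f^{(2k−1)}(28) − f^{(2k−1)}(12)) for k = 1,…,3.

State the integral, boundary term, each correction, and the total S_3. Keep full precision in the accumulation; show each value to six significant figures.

Integral: ∫_12^28 1/x^3 dx = 0.00283447.
½[f(12) + f(28)] = ½[0.000578704 + 4.55539e-05] = 0.000312129.
So far: 0.00314660.
Order-1 term: 1/12 · (-4.88078e-06 − (-0.000144676)) = 1.16496e-05.
After k=1: 0.00315825.
Order-2 term: −1/720 · (-1.24510e-07 − (-2.00939e-05)) = -2.77352e-08.
After k=2: 0.00315822.
Order-3 term: 1/30240 · (-6.67016e-09 − (-5.86071e-06)) = 1.93586e-10.

S_3 ≈ 0.00315822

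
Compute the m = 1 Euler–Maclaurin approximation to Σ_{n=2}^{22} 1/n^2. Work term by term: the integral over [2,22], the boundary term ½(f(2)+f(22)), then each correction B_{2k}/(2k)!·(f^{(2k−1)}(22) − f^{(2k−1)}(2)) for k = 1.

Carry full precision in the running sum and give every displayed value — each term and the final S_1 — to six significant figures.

Integral: ∫_2^22 1/x^2 dx = 0.454545.
½[f(2) + f(22)] = ½[0.250000 + 0.00206612] = 0.126033.
Integral + boundary = 0.580579.
Correction k=1: B_{2}/2! · (f^{(1)}(22) − f^{(1)}(2)) = 1/12 · (-0.000187829 − (-0.250000)) = 0.0208177.

S_1 ≈ 0.601396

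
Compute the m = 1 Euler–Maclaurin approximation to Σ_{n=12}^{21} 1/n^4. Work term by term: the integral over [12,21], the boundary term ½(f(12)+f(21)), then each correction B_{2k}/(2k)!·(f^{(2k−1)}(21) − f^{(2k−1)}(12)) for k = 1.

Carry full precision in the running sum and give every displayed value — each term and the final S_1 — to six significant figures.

S_1 ≈ 0.000184850

∫_12^21 1/x^4 dx evaluates to 0.000156908.
Boundary: ½(f(12) + f(21)) = ½(4.82253e-05 + 5.14189e-06) = 2.66836e-05.
Integral + boundary = 0.000183592.
k=1: B_{2}/(2)! × [f^{(1)}(21) − f^{(1)}(12)] = 1/12 × (-9.79408e-07 − (-1.60751e-05)) = 1.25797e-06.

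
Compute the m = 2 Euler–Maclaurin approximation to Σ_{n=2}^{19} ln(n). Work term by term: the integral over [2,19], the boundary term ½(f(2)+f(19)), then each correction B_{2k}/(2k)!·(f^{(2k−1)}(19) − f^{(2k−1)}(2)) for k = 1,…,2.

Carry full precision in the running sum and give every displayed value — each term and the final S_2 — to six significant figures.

∫_2^19 ln(x) dx evaluates to 37.5580.
½[f(2) + f(19)] = ½[0.693147 + 2.94444] = 1.81879.
Integral + boundary = 39.3768.
Order-1 term: 1/12 · (0.0526316 − 0.500000) = -0.0372807.
Partial sum through k=1: 39.3396.
Order-2 term: −1/720 · (0.000291588 − 0.250000) = 0.000346817.

S_2 ≈ 39.3399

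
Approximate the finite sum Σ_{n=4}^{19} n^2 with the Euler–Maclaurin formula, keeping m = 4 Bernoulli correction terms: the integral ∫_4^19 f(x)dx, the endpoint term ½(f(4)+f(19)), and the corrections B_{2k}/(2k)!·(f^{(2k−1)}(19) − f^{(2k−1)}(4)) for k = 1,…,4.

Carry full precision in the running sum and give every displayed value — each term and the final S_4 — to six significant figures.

S_4 ≈ 2456.00

Integral: ∫_4^19 x^2 dx = 2265.00.
Boundary: ½(f(4) + f(19)) = ½(16.0000 + 361.000) = 188.500.
Running total after boundary: 2453.50.
Order-1 term: 1/12 · (38.0000 − 8.00000) = 2.50000.
Partial sum through k=1: 2456.00.
Order-2 term: −1/720 · (0.00000 − 0.00000) = 0.00000.
Partial sum through k=2: 2456.00.
Order-3 term: 1/30240 · (0.00000 − 0.00000) = 0.00000.
Partial sum through k=3: 2456.00.
Order-4 term: −1/1209600 · (0.00000 − 0.00000) = 0.00000.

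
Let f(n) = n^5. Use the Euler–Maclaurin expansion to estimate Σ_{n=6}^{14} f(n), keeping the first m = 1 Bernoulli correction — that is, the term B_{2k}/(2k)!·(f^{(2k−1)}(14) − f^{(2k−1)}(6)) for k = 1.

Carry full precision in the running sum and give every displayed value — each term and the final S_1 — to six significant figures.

S_1 ≈ 1.53541e+06

The integral term ∫_6^14 x^5 dx = 1.24715e+06.
½[f(6) + f(14)] = ½[7776.00 + 537824] = 272800.
So far: 1.51995e+06.
k=1: B_{2}/(2)! × [f^{(1)}(14) − f^{(1)}(6)] = 1/12 × (192080 − 6480.00) = 15466.7.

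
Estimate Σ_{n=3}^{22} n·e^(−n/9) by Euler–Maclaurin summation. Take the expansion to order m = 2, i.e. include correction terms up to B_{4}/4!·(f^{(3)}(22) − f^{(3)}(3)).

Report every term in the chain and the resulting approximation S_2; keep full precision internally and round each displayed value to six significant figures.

The integral term ∫_3^22 x·e^(−x/9) dx = 53.1753.
Endpoint term: (f(3) + f(22))/2 = (2.14959 + 1.90904)/2 = 2.02931.
So far: 55.2047.
k=1: B_{2}/(2)! × [f^{(1)}(22) − f^{(1)}(3)] = 1/12 × (-0.125341 − 0.477688) = -0.0502524.
Running total after k=1: 55.1544.
k=2: B_{4}/(4)! × [f^{(3)}(22) − f^{(3)}(3)] = −1/720 × (0.000595160 − 0.0235895) = 3.19366e-05.

S_2 ≈ 55.1544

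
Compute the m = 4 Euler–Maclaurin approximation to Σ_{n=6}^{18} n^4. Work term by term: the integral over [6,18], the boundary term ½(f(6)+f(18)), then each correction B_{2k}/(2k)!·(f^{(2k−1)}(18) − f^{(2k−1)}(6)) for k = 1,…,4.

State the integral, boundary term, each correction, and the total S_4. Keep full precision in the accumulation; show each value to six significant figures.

∫_6^18 x^4 dx evaluates to 376358.
½[f(6) + f(18)] = ½[1296.00 + 104976] = 53136.0.
Running total after boundary: 429494.
Order-1 term: 1/12 · (23328.0 − 864.000) = 1872.00.
Running total after k=1: 431366.
Order-2 term: −1/720 · (432.000 − 144.000) = -0.400000.
Running total after k=2: 431366.
Order-3 term: 1/30240 · (0.00000 − 0.00000) = 0.00000.
Running total after k=3: 431366.
Order-4 term: −1/1209600 · (0.00000 − 0.00000) = 0.00000.

S_4 ≈ 431366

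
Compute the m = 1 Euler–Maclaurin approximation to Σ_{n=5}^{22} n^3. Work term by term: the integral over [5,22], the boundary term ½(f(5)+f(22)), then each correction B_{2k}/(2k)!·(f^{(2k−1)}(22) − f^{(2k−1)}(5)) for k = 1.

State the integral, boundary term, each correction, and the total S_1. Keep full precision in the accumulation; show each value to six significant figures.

S_1 ≈ 63909.0

The integral term ∫_5^22 x^3 dx = 58407.8.
½[f(5) + f(22)] = ½[125.000 + 10648.0] = 5386.50.
Running total after boundary: 63794.2.
k=1: B_{2}/(2)! × [f^{(1)}(22) − f^{(1)}(5)] = 1/12 × (1452.00 − 75.0000) = 114.750.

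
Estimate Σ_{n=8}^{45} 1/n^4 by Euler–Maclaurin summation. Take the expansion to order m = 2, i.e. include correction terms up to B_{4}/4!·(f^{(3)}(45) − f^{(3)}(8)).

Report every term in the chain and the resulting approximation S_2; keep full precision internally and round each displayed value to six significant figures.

S_2 ≈ 0.000779667

The integral term ∫_8^45 1/x^4 dx = 0.000647384.
Endpoint term: (f(8) + f(45))/2 = (0.000244141 + 2.43865e-07)/2 = 0.000122192.
So far: 0.000769576.
k=1: B_{2}/(2)! × [f^{(1)}(45) − f^{(1)}(8)] = 1/12 × (-2.16769e-08 − (-0.000122070)) = 1.01707e-05.
Running total after k=1: 0.000779747.
k=2: B_{4}/(4)! × [f^{(3)}(45) − f^{(3)}(8)] = −1/720 × (-3.21139e-10 − (-5.72205e-05)) = -7.94724e-08.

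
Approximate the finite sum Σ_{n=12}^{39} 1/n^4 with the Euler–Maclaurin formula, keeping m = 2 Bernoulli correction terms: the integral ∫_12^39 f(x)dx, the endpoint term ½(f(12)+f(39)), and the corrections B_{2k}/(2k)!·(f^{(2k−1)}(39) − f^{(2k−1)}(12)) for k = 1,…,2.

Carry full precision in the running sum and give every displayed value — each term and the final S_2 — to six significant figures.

S_2 ≈ 0.000212942

∫_12^39 1/x^4 dx evaluates to 0.000187282.
½[f(12) + f(39)] = ½[4.82253e-05 + 4.32257e-07] = 2.43288e-05.
Integral + boundary = 0.000211611.
k=1: B_{2}/(2)! × [f^{(1)}(39) − f^{(1)}(12)] = 1/12 × (-4.43340e-08 − (-1.60751e-05)) = 1.33590e-06.
Running total after k=1: 0.000212947.
k=2: B_{4}/(4)! × [f^{(3)}(39) − f^{(3)}(12)] = −1/720 × (-8.74438e-10 − (-3.34898e-06)) = -4.65015e-09.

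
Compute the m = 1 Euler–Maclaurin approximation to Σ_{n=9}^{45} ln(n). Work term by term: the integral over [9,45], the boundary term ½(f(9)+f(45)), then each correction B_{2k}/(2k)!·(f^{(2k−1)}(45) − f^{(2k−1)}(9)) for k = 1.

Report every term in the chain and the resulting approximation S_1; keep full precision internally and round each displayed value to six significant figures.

Integral: ∫_9^45 ln(x) dx = 115.525.
Endpoint term: (f(9) + f(45))/2 = (2.19722 + 3.80666)/2 = 3.00194.
Integral + boundary = 118.527.
Order-1 term: 1/12 · (0.0222222 − 0.111111) = -0.00740741.

S_1 ≈ 118.519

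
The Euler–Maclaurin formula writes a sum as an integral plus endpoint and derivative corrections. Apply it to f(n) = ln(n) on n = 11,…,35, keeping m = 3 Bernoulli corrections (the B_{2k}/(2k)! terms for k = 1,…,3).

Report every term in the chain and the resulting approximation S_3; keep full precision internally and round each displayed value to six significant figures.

∫_11^35 ln(x) dx evaluates to 74.0603.
½[f(11) + f(35)] = ½[2.39790 + 3.55535] = 2.97662.
Integral + boundary = 77.0370.
Order-1 term: 1/12 · (0.0285714 − 0.0909091) = -0.00519481.
Partial sum through k=1: 77.0318.
Order-2 term: −1/720 · (4.66472e-05 − 0.00150263) = 2.02220e-06.
Partial sum through k=2: 77.0318.
Order-3 term: 1/30240 · (4.56952e-07 − 0.000149021) = -4.91284e-09.

S_3 ≈ 77.0318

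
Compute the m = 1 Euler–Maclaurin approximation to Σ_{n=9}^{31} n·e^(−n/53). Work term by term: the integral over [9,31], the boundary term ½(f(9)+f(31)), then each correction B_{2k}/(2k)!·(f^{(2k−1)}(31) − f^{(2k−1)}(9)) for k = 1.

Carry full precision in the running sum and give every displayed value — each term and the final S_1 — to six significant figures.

S_1 ≈ 304.730

Integral: ∫_9^31 x·e^(−x/53) dx = 292.336.
½[f(9) + f(31)] = ½[7.59442 + 17.2719] = 12.4332.
So far: 304.770.
Order-1 term: 1/12 · (0.231273 − 0.700533) = -0.0391050.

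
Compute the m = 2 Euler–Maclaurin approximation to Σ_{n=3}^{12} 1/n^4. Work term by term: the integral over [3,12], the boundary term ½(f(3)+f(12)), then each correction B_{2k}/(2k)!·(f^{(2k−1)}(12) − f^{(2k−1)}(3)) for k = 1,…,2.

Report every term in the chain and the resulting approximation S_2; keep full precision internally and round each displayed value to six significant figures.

Integral: ∫_3^12 1/x^4 dx = 0.0121528.
Endpoint term: (f(3) + f(12))/2 = (0.0123457 + 4.82253e-05)/2 = 0.00619695.
Running total after boundary: 0.0183497.
Order-1 term: 1/12 · (-1.60751e-05 − (-0.0164609)) = 0.00137040.
Partial sum through k=1: 0.0197201.
Order-2 term: −1/720 · (-3.34898e-06 − (-0.0548697)) = -7.62032e-05.

S_2 ≈ 0.0196439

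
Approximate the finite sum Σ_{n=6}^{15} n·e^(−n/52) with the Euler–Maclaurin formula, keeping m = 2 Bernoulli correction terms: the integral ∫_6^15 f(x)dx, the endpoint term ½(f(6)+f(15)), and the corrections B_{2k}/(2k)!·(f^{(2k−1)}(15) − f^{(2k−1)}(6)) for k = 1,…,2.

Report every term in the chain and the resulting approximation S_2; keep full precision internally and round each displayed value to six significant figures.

S_2 ≈ 84.6349

The integral term ∫_6^15 x·e^(−x/52) dx = 76.3625.
Endpoint term: (f(6) + f(15))/2 = (5.34614 + 11.2412)/2 = 8.29369.
Integral + boundary = 84.6561.
Order-1 term: 1/12 · (0.533238 − 0.788213) = -0.0212479.
Partial sum through k=1: 84.6349.
Order-2 term: −1/720 · (0.000751505 − 0.000950540) = 2.76437e-07.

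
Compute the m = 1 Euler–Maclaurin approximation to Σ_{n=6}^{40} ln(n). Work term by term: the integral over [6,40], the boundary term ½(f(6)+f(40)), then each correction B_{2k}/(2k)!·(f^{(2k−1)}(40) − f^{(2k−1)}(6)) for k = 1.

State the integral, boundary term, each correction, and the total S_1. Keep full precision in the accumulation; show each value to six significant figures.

The integral term ∫_6^40 ln(x) dx = 102.805.
½[f(6) + f(40)] = ½[1.79176 + 3.68888] = 2.74032.
Running total after boundary: 105.545.
Correction k=1: B_{2}/2! · (f^{(1)}(40) − f^{(1)}(6)) = 1/12 · (0.0250000 − 0.166667) = -0.0118056.

S_1 ≈ 105.533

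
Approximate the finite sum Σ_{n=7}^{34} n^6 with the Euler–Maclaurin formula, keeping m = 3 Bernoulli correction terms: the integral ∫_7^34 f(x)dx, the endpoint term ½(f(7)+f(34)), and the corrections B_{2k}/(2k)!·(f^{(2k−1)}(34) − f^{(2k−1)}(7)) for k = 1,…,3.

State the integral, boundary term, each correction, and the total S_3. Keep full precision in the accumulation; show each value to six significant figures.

S_3 ≈ 8.29838e+09

Integral: ∫_7^34 x^6 dx = 7.50322e+09.
Endpoint term: (f(7) + f(34))/2 = (117649 + 1.54480e+09)/2 = 7.72461e+08.
Integral + boundary = 8.27568e+09.
k=1: B_{2}/(2)! × [f^{(1)}(34) − f^{(1)}(7)] = 1/12 × (2.72613e+08 − 100842) = 2.27093e+07.
After k=1: 8.29839e+09.
k=2: B_{4}/(4)! × [f^{(3)}(34) − f^{(3)}(7)] = −1/720 × (4.71648e+06 − 41160.0) = -6493.50.
After k=2: 8.29838e+09.
k=3: B_{6}/(6)! × [f^{(5)}(34) − f^{(5)}(7)] = 1/30240 × (24480.0 − 5040.00) = 0.642857.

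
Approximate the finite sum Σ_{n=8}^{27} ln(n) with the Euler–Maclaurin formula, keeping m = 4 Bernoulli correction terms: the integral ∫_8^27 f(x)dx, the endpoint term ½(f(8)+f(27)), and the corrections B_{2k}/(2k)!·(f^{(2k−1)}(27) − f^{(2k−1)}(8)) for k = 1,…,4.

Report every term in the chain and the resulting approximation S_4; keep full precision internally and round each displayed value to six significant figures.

S_4 ≈ 56.0324

Integral: ∫_8^27 ln(x) dx = 53.3521.
Endpoint term: (f(8) + f(27))/2 = (2.07944 + 3.29584)/2 = 2.68764.
Integral + boundary = 56.0397.
Order-1 term: 1/12 · (0.0370370 − 0.125000) = -0.00733025.
Partial sum through k=1: 56.0324.
Order-2 term: −1/720 · (0.000101611 − 0.00390625) = 5.28422e-06.
Partial sum through k=2: 56.0324.
Order-3 term: 1/30240 · (1.67260e-06 − 0.000732422) = -2.41650e-08.
Partial sum through k=3: 56.0324.
Order-4 term: −1/1209600 · (6.88313e-08 − 0.000343323) = 2.83775e-10.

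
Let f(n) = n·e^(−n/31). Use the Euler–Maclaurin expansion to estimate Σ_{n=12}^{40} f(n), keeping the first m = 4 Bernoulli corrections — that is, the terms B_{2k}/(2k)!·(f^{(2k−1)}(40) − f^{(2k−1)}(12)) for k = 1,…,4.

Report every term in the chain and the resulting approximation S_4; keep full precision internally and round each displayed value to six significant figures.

S_4 ≈ 309.002

Integral: ∫_12^40 x·e^(−x/31) dx = 299.465.
Endpoint term: (f(12) + f(40))/2 = (8.14830 + 11.0073)/2 = 9.57779.
So far: 309.043.
k=1: B_{2}/(2)! × [f^{(1)}(40) − f^{(1)}(12)] = 1/12 × (-0.0798915 − 0.416177) = -0.0413390.
Running total after k=1: 309.002.
k=2: B_{4}/(4)! × [f^{(3)}(40) − f^{(3)}(12)] = −1/720 × (0.000489566 − 0.00184623) = 1.88426e-06.
Running total after k=2: 309.002.
k=3: B_{6}/(6)! × [f^{(5)}(40) − f^{(5)}(12)] = 1/30240 × (1.10537e-06 − 3.39167e-06) = -7.56050e-11.
Running total after k=3: 309.002.
k=4: B_{8}/(8)! × [f^{(7)}(40) − f^{(7)}(12)] = −1/1209600 × (1.77036e-09 − 5.05950e-09) = 2.71920e-15.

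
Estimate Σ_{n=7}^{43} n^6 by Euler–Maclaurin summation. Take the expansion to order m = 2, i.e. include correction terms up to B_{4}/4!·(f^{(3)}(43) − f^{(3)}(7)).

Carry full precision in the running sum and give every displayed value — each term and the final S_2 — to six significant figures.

Integral: ∫_7^43 x^6 dx = 3.88311e+10.
½[f(7) + f(43)] = ½[117649 + 6.32136e+09] = 3.16074e+09.
Running total after boundary: 4.19919e+10.
Correction k=1: B_{2}/2! · (f^{(1)}(43) − f^{(1)}(7)) = 1/12 · (8.82051e+08 − 100842) = 7.34958e+07.
Running total after k=1: 4.20653e+10.
Correction k=2: B_{4}/4! · (f^{(3)}(43) − f^{(3)}(7)) = −1/720 · (9.54084e+06 − 41160.0) = -13194.0.

S_2 ≈ 4.20653e+10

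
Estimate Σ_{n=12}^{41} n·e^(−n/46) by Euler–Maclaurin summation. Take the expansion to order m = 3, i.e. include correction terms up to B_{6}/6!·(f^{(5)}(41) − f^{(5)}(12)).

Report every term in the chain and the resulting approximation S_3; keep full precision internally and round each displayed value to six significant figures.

Integral: ∫_12^41 x·e^(−x/46) dx = 414.075.
Boundary: ½(f(12) + f(41)) = ½(9.24458 + 16.8149) = 13.0298.
Integral + boundary = 427.105.
Order-1 term: 1/12 · (0.0445783 − 0.569412) = -0.0437362.
After k=1: 427.061.
Order-2 term: −1/720 · (0.000408705 − 0.000997247) = 8.17420e-07.
After k=2: 427.061.
Order-3 term: 1/30240 · (3.76343e-07 − 8.15405e-07) = -1.45192e-11.

S_3 ≈ 427.061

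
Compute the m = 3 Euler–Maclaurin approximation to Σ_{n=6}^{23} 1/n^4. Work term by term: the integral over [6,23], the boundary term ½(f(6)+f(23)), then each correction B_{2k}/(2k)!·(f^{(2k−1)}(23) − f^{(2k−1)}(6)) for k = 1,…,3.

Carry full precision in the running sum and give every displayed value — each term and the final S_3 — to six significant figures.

Integral: ∫_6^23 1/x^4 dx = 0.00151581.
Endpoint term: (f(6) + f(23))/2 = (0.000771605 + 3.57346e-06)/2 = 0.000387589.
Running total after boundary: 0.00190340.
k=1: B_{2}/(2)! × [f^{(1)}(23) − f^{(1)}(6)] = 1/12 × (-6.21471e-07 − (-0.000514403)) = 4.28152e-05.
After k=1: 0.00194622.
k=2: B_{4}/(4)! × [f^{(3)}(23) − f^{(3)}(6)] = −1/720 × (-3.52441e-08 − (-0.000428669)) = -5.95325e-07.
After k=2: 0.00194562.
k=3: B_{6}/(6)! × [f^{(5)}(23) − f^{(5)}(6)] = 1/30240 × (-3.73094e-09 − (-0.000666819)) = 2.20508e-08.

S_3 ≈ 0.00194564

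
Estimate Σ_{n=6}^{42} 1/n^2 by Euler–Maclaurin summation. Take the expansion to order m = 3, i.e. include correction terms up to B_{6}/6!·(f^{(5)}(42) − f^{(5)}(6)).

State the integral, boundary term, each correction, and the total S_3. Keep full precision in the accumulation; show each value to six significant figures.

∫_6^42 1/x^2 dx evaluates to 0.142857.
Endpoint term: (f(6) + f(42))/2 = (0.0277778 + 0.000566893)/2 = 0.0141723.
Integral + boundary = 0.157029.
k=1: B_{2}/(2)! × [f^{(1)}(42) − f^{(1)}(6)] = 1/12 × (-2.69949e-05 − (-0.00925926)) = 0.000769355.
Running total after k=1: 0.157799.
k=2: B_{4}/(4)! × [f^{(3)}(42) − f^{(3)}(6)] = −1/720 × (-1.83639e-07 − (-0.00308642)) = -4.28644e-06.
Running total after k=2: 0.157795.
k=3: B_{6}/(6)! × [f^{(5)}(42) − f^{(5)}(6)] = 1/30240 × (-3.12311e-09 − (-0.00257202)) = 8.50534e-08.

S_3 ≈ 0.157795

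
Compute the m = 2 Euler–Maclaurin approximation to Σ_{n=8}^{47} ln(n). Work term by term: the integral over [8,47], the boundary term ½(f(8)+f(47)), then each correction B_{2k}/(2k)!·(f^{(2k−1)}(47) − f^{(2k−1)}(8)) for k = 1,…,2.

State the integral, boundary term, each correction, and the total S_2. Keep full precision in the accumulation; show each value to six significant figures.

The integral term ∫_8^47 ln(x) dx = 125.321.
Boundary: ½(f(8) + f(47)) = ½(2.07944 + 3.85015) = 2.96479.
Integral + boundary = 128.286.
Order-1 term: 1/12 · (0.0212766 − 0.125000) = -0.00864362.
Running total after k=1: 128.278.
Order-2 term: −1/720 · (1.92636e-05 − 0.00390625) = 5.39859e-06.

S_2 ≈ 128.278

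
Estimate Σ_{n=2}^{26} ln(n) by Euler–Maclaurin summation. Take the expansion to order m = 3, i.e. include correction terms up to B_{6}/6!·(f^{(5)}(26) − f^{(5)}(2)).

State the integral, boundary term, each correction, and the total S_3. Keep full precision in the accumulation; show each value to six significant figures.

S_3 ≈ 61.2617

The integral term ∫_2^26 ln(x) dx = 59.3242.
½[f(2) + f(26)] = ½[0.693147 + 3.25810] = 1.97562.
So far: 61.2998.
Order-1 term: 1/12 · (0.0384615 − 0.500000) = -0.0384615.
After k=1: 61.2614.
Order-2 term: −1/720 · (0.000113792 − 0.250000) = 0.000347064.
After k=2: 61.2617.
Order-3 term: 1/30240 · (2.01997e-06 − 0.750000) = -2.48015e-05.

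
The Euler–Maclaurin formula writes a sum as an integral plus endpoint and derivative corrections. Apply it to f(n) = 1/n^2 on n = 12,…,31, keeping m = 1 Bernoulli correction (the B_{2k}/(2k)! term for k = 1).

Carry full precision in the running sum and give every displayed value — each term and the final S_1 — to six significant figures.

S_1 ≈ 0.0551586

The integral term ∫_12^31 1/x^2 dx = 0.0510753.
Boundary: ½(f(12) + f(31)) = ½(0.00694444 + 0.00104058) = 0.00399251.
Running total after boundary: 0.0550678.
Order-1 term: 1/12 · (-6.71344e-05 − (-0.00115741)) = 9.08561e-05.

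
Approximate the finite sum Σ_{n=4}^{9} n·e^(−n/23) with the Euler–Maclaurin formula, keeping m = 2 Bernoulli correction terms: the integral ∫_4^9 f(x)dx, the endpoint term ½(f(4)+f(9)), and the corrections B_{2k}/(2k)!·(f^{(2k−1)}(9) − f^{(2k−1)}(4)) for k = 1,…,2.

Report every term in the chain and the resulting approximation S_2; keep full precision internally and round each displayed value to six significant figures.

∫_4^9 x·e^(−x/23) dx evaluates to 24.2054.
Boundary: ½(f(4) + f(9)) = ½(3.36148 + 6.08557) = 4.72352.
Integral + boundary = 28.9290.
Correction k=1: B_{2}/2! · (f^{(1)}(9) − f^{(1)}(4)) = 1/12 · (0.411584 − 0.694219) = -0.0235529.
After k=1: 28.9054.
Correction k=2: B_{4}/4! · (f^{(3)}(9) − f^{(3)}(4)) = −1/720 · (0.00333447 − 0.00448952) = 1.60425e-06.

S_2 ≈ 28.9054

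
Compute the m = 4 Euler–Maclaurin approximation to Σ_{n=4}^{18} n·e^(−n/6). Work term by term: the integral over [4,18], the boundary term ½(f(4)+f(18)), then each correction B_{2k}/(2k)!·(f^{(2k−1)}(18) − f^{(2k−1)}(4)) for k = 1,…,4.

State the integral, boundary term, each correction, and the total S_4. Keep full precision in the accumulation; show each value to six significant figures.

∫_4^18 x·e^(−x/6) dx evaluates to 23.6357.
Endpoint term: (f(4) + f(18))/2 = (2.05367 + 0.896167)/2 = 1.47492.
Integral + boundary = 25.1106.
Correction k=1: B_{2}/2! · (f^{(1)}(18) − f^{(1)}(4)) = 1/12 · (-0.0995741 − 0.171139) = -0.0225594.
Running total after k=1: 25.0880.
Correction k=2: B_{4}/4! · (f^{(3)}(18) − f^{(3)}(4)) = −1/720 · (0.00000 − 0.0332770) = 4.62181e-05.
Running total after k=2: 25.0881.
Correction k=3: B_{6}/6! · (f^{(5)}(18) − f^{(5)}(4)) = 1/30240 · (7.68319e-05 − 0.00171667) = -5.42275e-08.
Running total after k=3: 25.0881.
Correction k=4: B_{8}/8! · (f^{(7)}(18) − f^{(7)}(4)) = −1/1209600 · (4.26844e-06 − 6.96940e-05) = 5.40886e-11.

S_4 ≈ 25.0881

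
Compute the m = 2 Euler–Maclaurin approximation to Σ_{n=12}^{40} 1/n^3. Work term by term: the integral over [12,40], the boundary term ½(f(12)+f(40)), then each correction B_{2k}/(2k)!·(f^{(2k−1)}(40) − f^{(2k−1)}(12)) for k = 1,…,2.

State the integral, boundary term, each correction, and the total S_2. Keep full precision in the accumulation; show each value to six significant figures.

∫_12^40 1/x^3 dx evaluates to 0.00315972.
½[f(12) + f(40)] = ½[0.000578704 + 1.56250e-05] = 0.000297164.
Running total after boundary: 0.00345689.
k=1: B_{2}/(2)! × [f^{(1)}(40) − f^{(1)}(12)] = 1/12 × (-1.17187e-06 − (-0.000144676)) = 1.19587e-05.
Running total after k=1: 0.00346885.
k=2: B_{4}/(4)! × [f^{(3)}(40) − f^{(3)}(12)] = −1/720 × (-1.46484e-08 − (-2.00939e-05)) = -2.78878e-08.

S_2 ≈ 0.00346882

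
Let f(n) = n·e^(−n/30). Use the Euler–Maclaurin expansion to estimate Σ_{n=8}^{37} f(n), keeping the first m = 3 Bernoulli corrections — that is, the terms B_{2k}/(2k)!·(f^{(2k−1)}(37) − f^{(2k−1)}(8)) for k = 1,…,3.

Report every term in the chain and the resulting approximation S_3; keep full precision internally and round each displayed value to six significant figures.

The integral term ∫_8^37 x·e^(−x/30) dx = 287.605.
½[f(8) + f(37)] = ½[6.12743 + 10.7788] = 8.45313.
So far: 296.058.
Correction k=1: B_{2}/2! · (f^{(1)}(37) − f^{(1)}(8)) = 1/12 · (-0.0679746 − 0.561681) = -0.0524713.
Running total after k=1: 296.006.
Correction k=2: B_{4}/4! · (f^{(3)}(37) − f^{(3)}(8)) = −1/720 · (0.000571850 − 0.00232615) = 2.43653e-06.
Running total after k=2: 296.006.
Correction k=3: B_{6}/6! · (f^{(5)}(37) − f^{(5)}(8)) = 1/30240 · (1.35470e-06 − 4.47580e-06) = -1.03211e-10.

S_3 ≈ 296.006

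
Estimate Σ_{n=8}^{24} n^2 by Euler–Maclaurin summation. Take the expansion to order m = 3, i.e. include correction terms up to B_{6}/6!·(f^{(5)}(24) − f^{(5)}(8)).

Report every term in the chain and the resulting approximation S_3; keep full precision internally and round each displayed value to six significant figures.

S_3 ≈ 4760.00

∫_8^24 x^2 dx evaluates to 4437.33.
½[f(8) + f(24)] = ½[64.0000 + 576.000] = 320.000.
Integral + boundary = 4757.33.
Order-1 term: 1/12 · (48.0000 − 16.0000) = 2.66667.
Partial sum through k=1: 4760.00.
Order-2 term: −1/720 · (0.00000 − 0.00000) = 0.00000.
Partial sum through k=2: 4760.00.
Order-3 term: 1/30240 · (0.00000 − 0.00000) = 0.00000.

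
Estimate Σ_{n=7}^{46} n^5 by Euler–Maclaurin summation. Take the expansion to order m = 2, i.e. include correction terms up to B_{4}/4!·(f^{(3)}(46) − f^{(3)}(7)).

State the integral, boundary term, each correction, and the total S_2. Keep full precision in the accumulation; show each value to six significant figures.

∫_7^46 x^5 dx evaluates to 1.57903e+09.
Endpoint term: (f(7) + f(46))/2 = (16807.0 + 2.05963e+08)/2 = 1.02990e+08.
So far: 1.68202e+09.
Correction k=1: B_{2}/2! · (f^{(1)}(46) − f^{(1)}(7)) = 1/12 · (2.23873e+07 − 12005.0) = 1.86461e+06.
Running total after k=1: 1.68388e+09.
Correction k=2: B_{4}/4! · (f^{(3)}(46) − f^{(3)}(7)) = −1/720 · (126960 − 2940.00) = -172.250.

S_2 ≈ 1.68388e+09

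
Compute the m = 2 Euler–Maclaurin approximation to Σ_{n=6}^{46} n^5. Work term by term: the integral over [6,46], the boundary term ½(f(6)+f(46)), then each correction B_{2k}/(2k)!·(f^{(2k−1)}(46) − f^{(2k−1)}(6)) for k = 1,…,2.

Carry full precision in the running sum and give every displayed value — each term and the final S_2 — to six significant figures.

The integral term ∫_6^46 x^5 dx = 1.57904e+09.
Endpoint term: (f(6) + f(46))/2 = (7776.00 + 2.05963e+08)/2 = 1.02985e+08.
Integral + boundary = 1.68203e+09.
k=1: B_{2}/(2)! × [f^{(1)}(46) − f^{(1)}(6)] = 1/12 × (2.23873e+07 − 6480.00) = 1.86507e+06.
After k=1: 1.68389e+09.
k=2: B_{4}/(4)! × [f^{(3)}(46) − f^{(3)}(6)] = −1/720 × (126960 − 2160.00) = -173.333.

S_2 ≈ 1.68389e+09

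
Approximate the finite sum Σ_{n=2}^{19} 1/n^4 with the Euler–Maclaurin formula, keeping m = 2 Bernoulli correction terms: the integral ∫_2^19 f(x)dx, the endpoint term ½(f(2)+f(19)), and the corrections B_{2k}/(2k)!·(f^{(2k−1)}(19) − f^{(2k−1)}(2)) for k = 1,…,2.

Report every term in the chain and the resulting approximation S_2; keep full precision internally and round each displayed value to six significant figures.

Integral: ∫_2^19 1/x^4 dx = 0.0416181.
Boundary: ½(f(2) + f(19)) = ½(0.0625000 + 7.67336e-06) = 0.0312538.
So far: 0.0728719.
Correction k=1: B_{2}/2! · (f^{(1)}(19) − f^{(1)}(2)) = 1/12 · (-1.61544e-06 − (-0.125000)) = 0.0104165.
Partial sum through k=1: 0.0832884.
Correction k=2: B_{4}/4! · (f^{(3)}(19) − f^{(3)}(2)) = −1/720 · (-1.34247e-07 − (-0.937500)) = -0.00130208.

S_2 ≈ 0.0819864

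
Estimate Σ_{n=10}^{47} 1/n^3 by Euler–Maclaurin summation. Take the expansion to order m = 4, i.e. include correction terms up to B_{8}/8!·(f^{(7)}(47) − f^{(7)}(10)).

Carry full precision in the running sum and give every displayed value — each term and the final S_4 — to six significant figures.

S_4 ≈ 0.00530334

Integral: ∫_10^47 1/x^3 dx = 0.00477365.
Boundary: ½(f(10) + f(47)) = ½(0.00100000 + 9.63178e-06) = 0.000504816.
Running total after boundary: 0.00527847.
Order-1 term: 1/12 · (-6.14794e-07 − (-0.000300000)) = 2.49488e-05.
After k=1: 0.00530342.
Order-2 term: −1/720 · (-5.56627e-09 − (-6.00000e-05)) = -8.33256e-08.
After k=2: 0.00530333.
Order-3 term: 1/30240 · (-1.05832e-10 − (-2.52000e-05)) = 8.33330e-10.
After k=3: 0.00530334.
Order-4 term: −1/1209600 · (-3.44949e-12 − (-1.81440e-05)) = -1.50000e-11.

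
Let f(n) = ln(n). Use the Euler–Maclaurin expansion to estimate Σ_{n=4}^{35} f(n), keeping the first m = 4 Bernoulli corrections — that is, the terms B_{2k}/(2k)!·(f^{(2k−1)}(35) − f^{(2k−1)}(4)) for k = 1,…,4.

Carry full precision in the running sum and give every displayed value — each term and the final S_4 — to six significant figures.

S_4 ≈ 90.3444

Integral: ∫_4^35 ln(x) dx = 87.8920.
Boundary: ½(f(4) + f(35)) = ½(1.38629 + 3.55535) = 2.47082.
Running total after boundary: 90.3628.
Order-1 term: 1/12 · (0.0285714 − 0.250000) = -0.0184524.
Partial sum through k=1: 90.3444.
Order-2 term: −1/720 · (4.66472e-05 − 0.0312500) = 4.33380e-05.
Partial sum through k=2: 90.3444.
Order-3 term: 1/30240 · (4.56952e-07 − 0.0234375) = -7.75034e-07.
Partial sum through k=3: 90.3444.
Order-4 term: −1/1209600 · (1.11907e-08 − 0.0439453) = 3.63304e-08.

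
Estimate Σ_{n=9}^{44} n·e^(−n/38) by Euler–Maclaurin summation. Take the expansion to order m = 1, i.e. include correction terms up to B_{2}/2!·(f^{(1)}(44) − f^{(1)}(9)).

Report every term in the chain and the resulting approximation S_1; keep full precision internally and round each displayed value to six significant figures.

S_1 ≈ 440.887

Integral: ∫_9^44 x·e^(−x/38) dx = 430.479.
Boundary: ½(f(9) + f(44)) = ½(7.10204 + 13.8225) = 10.4623.
So far: 440.942.
Correction k=1: B_{2}/2! · (f^{(1)}(44) − f^{(1)}(9)) = 1/12 · (-0.0496021 − 0.602220) = -0.0543185.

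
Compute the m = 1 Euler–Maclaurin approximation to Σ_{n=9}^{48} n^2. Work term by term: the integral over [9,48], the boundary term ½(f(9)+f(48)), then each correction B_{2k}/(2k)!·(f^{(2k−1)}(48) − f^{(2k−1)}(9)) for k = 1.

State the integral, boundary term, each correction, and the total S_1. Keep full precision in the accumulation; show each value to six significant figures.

The integral term ∫_9^48 x^2 dx = 36621.0.
Boundary: ½(f(9) + f(48)) = ½(81.0000 + 2304.00) = 1192.50.
So far: 37813.5.
Correction k=1: B_{2}/2! · (f^{(1)}(48) − f^{(1)}(9)) = 1/12 · (96.0000 − 18.0000) = 6.50000.

S_1 ≈ 37820.0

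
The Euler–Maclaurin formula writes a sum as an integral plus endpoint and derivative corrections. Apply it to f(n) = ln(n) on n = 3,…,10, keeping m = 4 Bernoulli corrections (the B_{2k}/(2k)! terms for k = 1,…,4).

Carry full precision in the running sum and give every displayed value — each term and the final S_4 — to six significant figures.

S_4 ≈ 14.4113

Integral: ∫_3^10 ln(x) dx = 12.7300.
Endpoint term: (f(3) + f(10))/2 = (1.09861 + 2.30259)/2 = 1.70060.
Integral + boundary = 14.4306.
k=1: B_{2}/(2)! × [f^{(1)}(10) − f^{(1)}(3)] = 1/12 × (0.100000 − 0.333333) = -0.0194444.
Running total after k=1: 14.4112.
k=2: B_{4}/(4)! × [f^{(3)}(10) − f^{(3)}(3)] = −1/720 × (0.00200000 − 0.0740741) = 0.000100103.
Running total after k=2: 14.4113.
k=3: B_{6}/(6)! × [f^{(5)}(10) − f^{(5)}(3)] = 1/30240 × (0.000240000 − 0.0987654) = -3.25812e-06.
Running total after k=3: 14.4113.
k=4: B_{8}/(8)! × [f^{(7)}(10) − f^{(7)}(3)] = −1/1209600 × (7.20000e-05 − 0.329218) = 2.72112e-07.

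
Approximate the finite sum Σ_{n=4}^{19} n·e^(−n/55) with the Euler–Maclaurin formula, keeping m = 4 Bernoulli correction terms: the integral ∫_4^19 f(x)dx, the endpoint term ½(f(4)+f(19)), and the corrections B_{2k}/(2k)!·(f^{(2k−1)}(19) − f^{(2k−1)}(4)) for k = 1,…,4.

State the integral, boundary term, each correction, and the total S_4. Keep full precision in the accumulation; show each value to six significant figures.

∫_4^19 x·e^(−x/55) dx evaluates to 136.231.
½[f(4) + f(19)] = ½[3.71942 + 13.4501] = 8.58474.
Integral + boundary = 144.815.
Correction k=1: B_{2}/2! · (f^{(1)}(19) − f^{(1)}(4)) = 1/12 · (0.463352 − 0.862229) = -0.0332397.
Partial sum through k=1: 144.782.
Correction k=2: B_{4}/4! · (f^{(3)}(19) − f^{(3)}(4)) = −1/720 · (0.000621206 − 0.000899814) = 3.86955e-07.
Partial sum through k=2: 144.782.
Correction k=3: B_{6}/6! · (f^{(5)}(19) − f^{(5)}(4)) = 1/30240 · (3.60079e-07 − 5.00692e-07) = -4.64991e-12.
Partial sum through k=3: 144.782.
Correction k=4: B_{8}/8! · (f^{(7)}(19) − f^{(7)}(4)) = −1/1209600 · (1.70182e-10 − 2.32703e-10) = 5.16871e-17.

S_4 ≈ 144.782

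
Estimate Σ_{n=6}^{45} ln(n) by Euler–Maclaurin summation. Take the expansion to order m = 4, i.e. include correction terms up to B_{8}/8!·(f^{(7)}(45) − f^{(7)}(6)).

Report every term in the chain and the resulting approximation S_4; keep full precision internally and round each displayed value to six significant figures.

The integral term ∫_6^45 ln(x) dx = 121.549.
Endpoint term: (f(6) + f(45))/2 = (1.79176 + 3.80666)/2 = 2.79921.
Integral + boundary = 124.348.
k=1: B_{2}/(2)! × [f^{(1)}(45) − f^{(1)}(6)] = 1/12 × (0.0222222 − 0.166667) = -0.0120370.
Partial sum through k=1: 124.336.
k=2: B_{4}/(4)! × [f^{(3)}(45) − f^{(3)}(6)] = −1/720 × (2.19479e-05 − 0.00925926) = 1.28296e-05.
Partial sum through k=2: 124.336.
k=3: B_{6}/(6)! × [f^{(5)}(45) − f^{(5)}(6)] = 1/30240 × (1.30061e-07 − 0.00308642) = -1.02060e-07.
Partial sum through k=3: 124.336.
k=4: B_{8}/(8)! × [f^{(7)}(45) − f^{(7)}(6)] = −1/1209600 × (1.92684e-09 − 0.00257202) = 2.12633e-09.

S_4 ≈ 124.336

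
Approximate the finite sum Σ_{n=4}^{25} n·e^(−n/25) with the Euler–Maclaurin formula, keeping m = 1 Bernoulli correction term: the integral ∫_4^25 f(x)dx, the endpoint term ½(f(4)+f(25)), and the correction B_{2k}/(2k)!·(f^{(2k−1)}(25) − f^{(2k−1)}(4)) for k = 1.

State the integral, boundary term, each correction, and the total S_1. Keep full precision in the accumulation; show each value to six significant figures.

∫_4^25 x·e^(−x/25) dx evaluates to 157.955.
Endpoint term: (f(4) + f(25))/2 = (3.40858 + 9.19699)/2 = 6.30278.
So far: 164.258.
k=1: B_{2}/(2)! × [f^{(1)}(25) − f^{(1)}(4)] = 1/12 × (0.00000 − 0.715801) = -0.0596501.

S_1 ≈ 164.198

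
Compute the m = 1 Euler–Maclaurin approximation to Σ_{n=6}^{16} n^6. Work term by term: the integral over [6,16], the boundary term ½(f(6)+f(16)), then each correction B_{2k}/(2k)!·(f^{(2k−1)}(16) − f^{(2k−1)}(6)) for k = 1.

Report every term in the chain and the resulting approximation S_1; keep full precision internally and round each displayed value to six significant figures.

The integral term ∫_6^16 x^6 dx = 3.83079e+07.
½[f(6) + f(16)] = ½[46656.0 + 1.67772e+07] = 8.41194e+06.
Integral + boundary = 4.67199e+07.
Order-1 term: 1/12 · (6.29146e+06 − 46656.0) = 520400.

S_1 ≈ 4.72403e+07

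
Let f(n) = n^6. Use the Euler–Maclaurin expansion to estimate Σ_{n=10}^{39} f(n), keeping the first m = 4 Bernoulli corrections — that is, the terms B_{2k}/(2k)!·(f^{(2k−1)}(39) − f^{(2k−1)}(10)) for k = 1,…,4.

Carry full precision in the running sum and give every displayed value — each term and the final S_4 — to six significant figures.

∫_10^39 x^6 dx evaluates to 1.96030e+10.
½[f(10) + f(39)] = ½[1.00000e+06 + 3.51874e+09] = 1.75987e+09.
So far: 2.13629e+10.
Correction k=1: B_{2}/2! · (f^{(1)}(39) − f^{(1)}(10)) = 1/12 · (5.41345e+08 − 600000) = 4.50621e+07.
After k=1: 2.14079e+10.
Correction k=2: B_{4}/4! · (f^{(3)}(39) − f^{(3)}(10)) = −1/720 · (7.11828e+06 − 120000) = -9719.83.
After k=2: 2.14079e+10.
Correction k=3: B_{6}/6! · (f^{(5)}(39) − f^{(5)}(10)) = 1/30240 · (28080.0 − 7200.00) = 0.690476.
After k=3: 2.14079e+10.
Correction k=4: B_{8}/8! · (f^{(7)}(39) − f^{(7)}(10)) = −1/1209600 · (0.00000 − 0.00000) = 0.00000.

S_4 ≈ 2.14079e+10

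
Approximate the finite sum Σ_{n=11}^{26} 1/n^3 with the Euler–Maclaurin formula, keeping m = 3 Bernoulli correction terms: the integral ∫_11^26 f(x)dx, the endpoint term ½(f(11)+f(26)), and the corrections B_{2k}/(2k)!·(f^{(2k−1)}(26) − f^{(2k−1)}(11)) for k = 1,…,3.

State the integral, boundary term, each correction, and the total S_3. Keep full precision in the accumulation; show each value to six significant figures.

∫_11^26 1/x^3 dx evaluates to 0.00339259.
½[f(11) + f(26)] = ½[0.000751315 + 5.68958e-05] = 0.000404105.
Integral + boundary = 0.00379669.
Order-1 term: 1/12 · (-6.56490e-06 − (-0.000204904)) = 1.65283e-05.
After k=1: 0.00381322.
Order-2 term: −1/720 · (-1.94228e-07 − (-3.38684e-05)) = -4.67697e-08.
After k=2: 0.00381317.
Order-3 term: 1/30240 · (-1.20674e-08 − (-1.17560e-05)) = 3.88357e-10.

S_3 ≈ 0.00381317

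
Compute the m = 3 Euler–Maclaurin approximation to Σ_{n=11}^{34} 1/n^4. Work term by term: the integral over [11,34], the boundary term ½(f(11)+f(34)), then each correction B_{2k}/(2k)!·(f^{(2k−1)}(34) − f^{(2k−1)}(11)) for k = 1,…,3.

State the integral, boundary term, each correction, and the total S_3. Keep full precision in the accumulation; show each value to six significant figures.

S_3 ≈ 0.000278536

∫_11^34 1/x^4 dx evaluates to 0.000241957.
½[f(11) + f(34)] = ½[6.83013e-05 + 7.48315e-07] = 3.45248e-05.
Running total after boundary: 0.000276482.
k=1: B_{2}/(2)! × [f^{(1)}(34) − f^{(1)}(11)] = 1/12 × (-8.80370e-08 − (-2.48369e-05)) = 2.06240e-06.
Running total after k=1: 0.000278545.
k=2: B_{4}/(4)! × [f^{(3)}(34) − f^{(3)}(11)] = −1/720 × (-2.28470e-09 − (-6.15790e-06)) = -8.54946e-09.
Running total after k=2: 0.000278536.
k=3: B_{6}/(6)! × [f^{(5)}(34) − f^{(5)}(11)] = 1/30240 × (-1.10677e-10 − (-2.84994e-06)) = 9.42403e-11.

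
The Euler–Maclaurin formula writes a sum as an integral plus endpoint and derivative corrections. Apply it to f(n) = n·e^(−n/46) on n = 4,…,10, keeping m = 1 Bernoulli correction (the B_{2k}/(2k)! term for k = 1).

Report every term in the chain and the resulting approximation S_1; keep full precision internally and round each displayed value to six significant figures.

S_1 ≈ 41.5998

Integral: ∫_4^10 x·e^(−x/46) dx = 35.7606.
Boundary: ½(f(4) + f(10)) = ½(3.66687 + 8.04615) = 5.85651.
Integral + boundary = 41.6171.
Correction k=1: B_{2}/2! · (f^{(1)}(10) − f^{(1)}(4)) = 1/12 · (0.629699 − 0.837002) = -0.0172753.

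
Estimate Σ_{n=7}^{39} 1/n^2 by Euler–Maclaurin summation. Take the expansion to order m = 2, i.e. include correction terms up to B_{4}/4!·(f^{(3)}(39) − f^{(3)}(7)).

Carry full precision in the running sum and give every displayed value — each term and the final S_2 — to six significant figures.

∫_7^39 1/x^2 dx evaluates to 0.117216.
½[f(7) + f(39)] = ½[0.0204082 + 0.000657462] = 0.0105328.
Integral + boundary = 0.127749.
k=1: B_{2}/(2)! × [f^{(1)}(39) − f^{(1)}(7)] = 1/12 × (-3.37160e-05 − (-0.00583090)) = 0.000483099.
Partial sum through k=1: 0.128232.
k=2: B_{4}/(4)! × [f^{(3)}(39) − f^{(3)}(7)] = −1/720 × (-2.66004e-07 − (-0.00142798)) = -1.98293e-06.

S_2 ≈ 0.128230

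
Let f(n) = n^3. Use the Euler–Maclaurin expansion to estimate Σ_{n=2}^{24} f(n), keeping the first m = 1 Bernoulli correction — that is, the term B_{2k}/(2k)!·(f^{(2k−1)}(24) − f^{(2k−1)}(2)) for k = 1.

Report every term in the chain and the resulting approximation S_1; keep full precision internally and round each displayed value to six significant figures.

∫_2^24 x^3 dx evaluates to 82940.0.
Boundary: ½(f(2) + f(24)) = ½(8.00000 + 13824.0) = 6916.00.
Integral + boundary = 89856.0.
k=1: B_{2}/(2)! × [f^{(1)}(24) − f^{(1)}(2)] = 1/12 × (1728.00 − 12.0000) = 143.000.

S_1 ≈ 89999.0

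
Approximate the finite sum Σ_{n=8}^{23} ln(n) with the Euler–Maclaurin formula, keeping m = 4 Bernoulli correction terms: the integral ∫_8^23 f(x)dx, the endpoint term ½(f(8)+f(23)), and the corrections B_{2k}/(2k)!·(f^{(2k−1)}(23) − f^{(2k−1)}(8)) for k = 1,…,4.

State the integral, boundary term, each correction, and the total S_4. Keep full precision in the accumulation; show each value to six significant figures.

Integral: ∫_8^23 ln(x) dx = 40.4808.
Endpoint term: (f(8) + f(23))/2 = (2.07944 + 3.13549)/2 = 2.60747.
Integral + boundary = 43.0883.
Order-1 term: 1/12 · (0.0434783 − 0.125000) = -0.00679348.
Running total after k=1: 43.0815.
Order-2 term: −1/720 · (0.000164379 − 0.00390625) = 5.19704e-06.
Running total after k=2: 43.0815.
Order-3 term: 1/30240 · (3.72883e-06 − 0.000732422) = -2.40970e-08.
Running total after k=3: 43.0815.
Order-4 term: −1/1209600 · (2.11465e-07 − 0.000343323) = 2.83657e-10.

S_4 ≈ 43.0815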